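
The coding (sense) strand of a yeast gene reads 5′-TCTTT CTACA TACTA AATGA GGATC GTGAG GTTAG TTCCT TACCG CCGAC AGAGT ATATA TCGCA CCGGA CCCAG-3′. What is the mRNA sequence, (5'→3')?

5'-UCUUUCUACAUACUAAAUGAGGAUCGUGAGGUUAGUUCCUUACCGCCGACAGAGUAUAUAUCGCACCGGACCCAG-3'

mRNA has the coding-strand sequence with U in place of T.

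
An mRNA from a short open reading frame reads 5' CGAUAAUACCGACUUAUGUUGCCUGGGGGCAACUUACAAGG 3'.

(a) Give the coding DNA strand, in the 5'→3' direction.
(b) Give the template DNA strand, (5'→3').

(a) 5'-CGATAATACCGACTTATGTTGCCTGGGGGCAACTTACAAGG-3'
(b) 5'-CCTTGTAAGTTGCCCCCAGGCAACATAAGTCGGTATTATCG-3'

(a) The coding strand matches the mRNA with U→T.
(b) The template strand is the reverse complement of the coding strand.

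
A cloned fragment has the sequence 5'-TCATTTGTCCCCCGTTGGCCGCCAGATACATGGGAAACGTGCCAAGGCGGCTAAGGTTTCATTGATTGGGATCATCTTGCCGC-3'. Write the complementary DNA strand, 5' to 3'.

5'-GCGGCAAGATGATCCCAATCAATGAAACCTTAGCCGCCTTGGCACGTTTCCCATGTATCTGGCGGCCAACGGGGGACAAATGA-3'

Pairing A↔T and G↔C gives AGTAAACAGGGGGCAACCGGCGGTCTATGTACCCTTTGCACGGTTCCGCCGATTCCAAAGTAACTAACCCTAGTAGAACGGCG, running 3'→5'. Reverse for the 5'→3' convention.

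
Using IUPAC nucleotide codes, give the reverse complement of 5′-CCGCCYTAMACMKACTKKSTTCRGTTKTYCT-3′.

5'-AGRAMAACYGAASMMAGTMKGTKTARGGCGG-3'

Standard pairs A↔T, G↔C; ambiguity codes pair R↔Y, M↔K, S↔S. Complement (GGCGGRATKTGKMTGAMMSAAGYCAAMARGA), then reverse for 5'→3'.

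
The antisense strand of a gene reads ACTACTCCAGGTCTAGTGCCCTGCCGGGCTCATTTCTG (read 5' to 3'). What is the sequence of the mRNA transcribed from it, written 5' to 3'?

5'-CAGAAAUGAGCCCGGCAGGGCACUAGACCUGGAGUAGU-3'

RNA polymerase reads the template 3'→5' and synthesizes mRNA 5'→3' by base-pairing (A→U, T→A, G↔C). The complement of the template is TGATGAGGTCCAGATCACGGGACGGCCCGAGTAAAGAC; antiparallel, so 5'→3' the coding strand is CAGAAATGAGCCCGGCAGGGCACTAGACCTGGAGTAGT. Replace T with U for the mRNA.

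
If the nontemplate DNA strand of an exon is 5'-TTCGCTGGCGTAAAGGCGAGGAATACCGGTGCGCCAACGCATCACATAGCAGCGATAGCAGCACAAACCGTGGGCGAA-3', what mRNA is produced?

5'-UUCGCUGGCGUAAAGGCGAGGAAUACCGGUGCGCCAACGCAUCACAUAGCAGCGAUAGCAGCACAAACCGUGGGCGAA-3'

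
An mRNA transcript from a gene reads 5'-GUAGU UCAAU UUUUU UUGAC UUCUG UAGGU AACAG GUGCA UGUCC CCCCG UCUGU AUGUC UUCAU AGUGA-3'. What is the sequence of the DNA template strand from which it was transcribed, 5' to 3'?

Replace U with T to get the coding DNA strand: GTAGTTCAATTTTTTTTGACTTCTGTAGGTAACAGGTGCATGTCCCCCCGTCTGTATGTCTTCATAGTGA. The template strand is its reverse complement (complement CATCAAGTTAAAAAAAACTGAAGACATCCATTGTCCACGTACAGGGGGGCAGACATACAGAAGTATCACT, then reverse).

5'-TCACTATGAAGACATACAGACGGGGGGACATGCACCTGTTACCTACAGAAGTCAAAAAAAATTGAACTAC-3'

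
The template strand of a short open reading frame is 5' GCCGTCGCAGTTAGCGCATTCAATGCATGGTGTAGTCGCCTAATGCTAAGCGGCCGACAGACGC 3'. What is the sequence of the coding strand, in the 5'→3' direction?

5′-GCGTCTGTCGGCCGCTTAGCATTAGGCGACTACACCATGCATTGAATGCGCTAACTGCGACGGC-3′

The coding strand is complementary and antiparallel to the template: take the complement (A↔T, G↔C) and reverse.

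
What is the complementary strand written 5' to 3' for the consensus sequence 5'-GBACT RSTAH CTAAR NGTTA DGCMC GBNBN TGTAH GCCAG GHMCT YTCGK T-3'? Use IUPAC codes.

Standard pairs A↔T, G↔C; ambiguity codes pair R↔Y, M↔K, S↔S, B↔V, D↔H, N↔N. Complement (CVTGAYSATDGATTYNCAATHCGKGCVNVNACATDCGGTCCDKGARAGCMA), then reverse for 5'→3'.

5'-AMCGARAGKDCCTGGCDTACANVNVCGKGCHTAACNYTTAGDTASYAGTVC-3'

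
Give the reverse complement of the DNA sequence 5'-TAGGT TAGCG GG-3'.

5′-CCCGCTAACCTA-3′

Reading the sequence 3'→5' and pairing each base (A↔T, G↔C) gives the reverse complement directly.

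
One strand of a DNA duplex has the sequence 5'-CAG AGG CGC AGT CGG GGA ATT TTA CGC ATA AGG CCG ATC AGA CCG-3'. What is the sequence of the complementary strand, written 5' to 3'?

The complement of CAGAGGCGCAGTCGGGGAATTTTACGCATAAGGCCGATCAGACCG is GTCTCCGCGTCAGCCCCTTAAAATGCGTATTCCGGCTAGTCTGGC (A↔T, G↔C). DNA strands are antiparallel, so the complementary strand runs 3'→5'; reversing gives the 5'→3' form.

5'-CGGTCTGATCGGCCTTATGCGTAAAATTCCCCGACTGCGCCTCTG-3'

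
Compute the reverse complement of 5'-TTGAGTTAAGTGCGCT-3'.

5'-AGCGCACTTAACTCAA-3'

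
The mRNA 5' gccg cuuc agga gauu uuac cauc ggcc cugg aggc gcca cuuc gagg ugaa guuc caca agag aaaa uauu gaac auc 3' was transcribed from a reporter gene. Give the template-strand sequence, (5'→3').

5'-GATGTTCAATATTTTCTCTTGTGGAACTTCACCTCGAAGTGGCGCCTCCAGGGCCGATGGTAAAATCTCCTGAAGCGGC-3'

Replace U with T to get the coding DNA strand: GCCGCTTCAGGAGATTTTACCATCGGCCCTGGAGGCGCCACTTCGAGGTGAAGTTCCACAAGAGAAAATATTGAACATC. The template strand is its reverse complement (complement CGGCGAAGTCCTCTAAAATGGTAGCCGGGACCTCCGCGGTGAAGCTCCACTTCAAGGTGTTCTCTTTTATAACTTGTAG, then reverse).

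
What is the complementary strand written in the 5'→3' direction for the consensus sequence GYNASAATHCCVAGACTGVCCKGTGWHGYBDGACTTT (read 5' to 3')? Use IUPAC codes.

Standard pairs A↔T, G↔C; ambiguity codes pair Y↔R, K↔M, W↔W, S↔S, B↔V, D↔H, N↔N. Complement (CRNTSTTADGGBTCTGACBGGMCACWDCRVHCTGAAA), then reverse for 5'→3'.

5'-AAAGTCHVRCDWCACMGGBCAGTCTBGGDATTSTNRC-3'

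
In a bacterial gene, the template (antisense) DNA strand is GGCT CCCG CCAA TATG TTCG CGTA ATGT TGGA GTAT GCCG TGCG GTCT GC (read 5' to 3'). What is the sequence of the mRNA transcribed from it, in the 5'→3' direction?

5'-GCAGACCGCACGGCAUACUCCAACAUUACGCGAACAUAUUGGCGGGAGCC-3'

The mRNA has the sequence of the coding strand (reverse complement of the template) with T→U. Reverse complement of GGCTCCCGCCAATATGTTCGCGTAATGTTGGAGTATGCCGTGCGGTCTGC is GCAGACCGCACGGCATACTCCAACATTACGCGAACATATTGGCGGGAGCC; then T→U.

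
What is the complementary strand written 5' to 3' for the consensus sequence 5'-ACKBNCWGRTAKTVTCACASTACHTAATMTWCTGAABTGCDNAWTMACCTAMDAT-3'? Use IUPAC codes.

5'-ATHKTAGGTKAWTNHGCAVTTCAGWAKATTADGTASTGTGABAMTAYCWGNVMGT-3'

Standard pairs A↔T, G↔C; ambiguity codes pair R↔Y, M↔K, W↔W, S↔S, B↔V, D↔H, N↔N. Complement (TGMVNGWCYATMABAGTGTSATGDATTAKAWGACTTVACGHNTWAKTGGATKHTA), then reverse for 5'→3'.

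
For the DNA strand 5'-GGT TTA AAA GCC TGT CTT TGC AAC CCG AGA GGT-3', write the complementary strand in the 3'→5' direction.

Base-pairing A↔T, G↔C gives the complement. The complementary strand is antiparallel, so paired with a 5'→3' strand it runs 3'→5'.

3'-CCAAATTTTCGGACAGAAACGTTGGGCTCTCCA-5'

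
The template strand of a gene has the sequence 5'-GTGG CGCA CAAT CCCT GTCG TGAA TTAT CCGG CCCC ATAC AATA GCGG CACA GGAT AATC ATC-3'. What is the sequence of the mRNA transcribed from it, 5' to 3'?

5'-GAUGAUUAUCCUGUGCCGCUAUUGUAUGGGGCCGGAUAAUUCACGACAGGGAUUGUGCGCCAC-3'

RNA polymerase reads the template 3'→5' and synthesizes mRNA 5'→3' by base-pairing (A→U, T→A, G↔C). The complement of the template is CACCGCGTGTTAGGGACAGCACTTAATAGGCCGGGGTATGTTATCGCCGTGTCCTATTAGTAG; antiparallel, so 5'→3' the coding strand is GATGATTATCCTGTGCCGCTATTGTATGGGGCCGGATAATTCACGACAGGGATTGTGCGCCAC. Replace T with U for the mRNA.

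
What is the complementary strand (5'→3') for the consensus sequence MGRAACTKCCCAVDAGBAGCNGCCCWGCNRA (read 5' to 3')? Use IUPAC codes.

5′-TYNGCWGGGCNGCTVCTHBTGGGMAGTTYCK-3′

Standard pairs A↔T, G↔C; ambiguity codes pair R↔Y, M↔K, W↔W, B↔V, D↔H, N↔N. Complement (KCYTTGAMGGGTBHTCVTCGNCGGGWCGNYT), then reverse for 5'→3'.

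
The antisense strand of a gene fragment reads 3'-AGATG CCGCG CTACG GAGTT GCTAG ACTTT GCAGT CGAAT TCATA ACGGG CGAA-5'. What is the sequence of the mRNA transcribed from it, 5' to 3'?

Reading the template 3'→5' as shown, RNA polymerase pairs each base (A→U, T→A, G↔C) to build mRNA 5'→3' directly.

5'-UCUACGGCGCGAUGCCUCAACGAUCUGAAACGUCAGCUUAAGUAUUGCCCGCUU-3'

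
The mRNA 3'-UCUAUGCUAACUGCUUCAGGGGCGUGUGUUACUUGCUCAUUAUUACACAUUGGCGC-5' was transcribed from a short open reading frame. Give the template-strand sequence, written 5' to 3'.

Written 5'→3' the mRNA is CGCGGUUACACAUUAUUACUCGUUCAUUGUGUGCGGGGACUUCGUCAAUCGUAUCU, so the coding DNA strand is CGCGGTTACACATTATTACTCGTTCATTGTGTGCGGGGACTTCGTCAATCGTATCT. The template is its reverse complement.

5'-AGATACGATTGACGAAGTCCCCGCACACAATGAACGAGTAATAATGTGTAACCGCG-3'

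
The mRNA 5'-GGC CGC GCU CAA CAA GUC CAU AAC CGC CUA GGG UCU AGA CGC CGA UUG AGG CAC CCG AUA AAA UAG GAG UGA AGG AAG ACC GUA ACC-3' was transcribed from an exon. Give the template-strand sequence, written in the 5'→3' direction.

Replace U with T to get the coding DNA strand: GGCCGCGCTCAACAAGTCCATAACCGCCTAGGGTCTAGACGCCGATTGAGGCACCCGATAAAATAGGAGTGAAGGAAGACCGTAACC. The template strand is its reverse complement (complement CCGGCGCGAGTTGTTCAGGTATTGGCGGATCCCAGATCTGCGGCTAACTCCGTGGGCTATTTTATCCTCACTTCCTTCTGGCATTGG, then reverse).

5'-GGTTACGGTCTTCCTTCACTCCTATTTTATCGGGTGCCTCAATCGGCGTCTAGACCCTAGGCGGTTATGGACTTGTTGAGCGCGGCC-3'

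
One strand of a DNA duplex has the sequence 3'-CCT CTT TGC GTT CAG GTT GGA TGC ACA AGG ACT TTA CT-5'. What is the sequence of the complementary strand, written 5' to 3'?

The strand is given 3'→5', so its complement runs 5'→3' in the same left-to-right order: pair each base A↔T, G↔C.

5'-GGAGAAACGCAAGTCCAACCTACGTGTTCCTGAAATGA-3'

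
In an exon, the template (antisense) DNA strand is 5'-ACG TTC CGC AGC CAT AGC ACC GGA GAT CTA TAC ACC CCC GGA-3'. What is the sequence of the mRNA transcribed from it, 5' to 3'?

5'-UCCGGGGGUGUAUAGAUCUCCGGUGCUAUGGCUGCGGAACGU-3'

RNA polymerase reads the template 3'→5' and synthesizes mRNA 5'→3' by base-pairing (A→U, T→A, G↔C). The complement of the template is TGCAAGGCGTCGGTATCGTGGCCTCTAGATATGTGGGGGCCT; antiparallel, so 5'→3' the coding strand is TCCGGGGGTGTATAGATCTCCGGTGCTATGGCTGCGGAACGT. Replace T with U for the mRNA.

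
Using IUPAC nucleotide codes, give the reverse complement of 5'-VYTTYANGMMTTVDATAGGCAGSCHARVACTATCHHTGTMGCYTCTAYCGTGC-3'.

5′-GCACGRTAGARGCKACADDGATAGTBYTDGSCTGCCTATHBAAKKCNTRAARB-3′

Standard pairs A↔T, G↔C; ambiguity codes pair R↔Y, M↔K, S↔S, D↔H, V↔B, N↔N. Complement (BRAARTNCKKAABHTATCCGTCSGDTYBTGATAGDDACAKCGRAGATRGCACG), then reverse for 5'→3'.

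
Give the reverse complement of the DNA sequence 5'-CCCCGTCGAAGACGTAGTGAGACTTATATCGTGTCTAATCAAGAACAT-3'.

5'-ATGTTCTTGATTAGACACGATATAAGTCTCACTACGTCTTCGACGGGG-3'

Complement each base (A↔T, G↔C): GGGGCAGCTTCTGCATCACTCTGAATATAGCACAGATTAGTTCTTGTA. Then reverse.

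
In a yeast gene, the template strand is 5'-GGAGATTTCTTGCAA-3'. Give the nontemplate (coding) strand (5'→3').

The coding strand is complementary and antiparallel to the template: take the complement (A↔T, G↔C) and reverse.

5'-TTGCAAGAAATCTCC-3'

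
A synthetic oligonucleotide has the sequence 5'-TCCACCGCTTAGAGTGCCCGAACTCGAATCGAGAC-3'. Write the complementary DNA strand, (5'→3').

The complement of TCCACCGCTTAGAGTGCCCGAACTCGAATCGAGAC is AGGTGGCGAATCTCACGGGCTTGAGCTTAGCTCTG (A↔T, G↔C). DNA strands are antiparallel, so the complementary strand runs 3'→5'; reversing gives the 5'→3' form.

5′-GTCTCGATTCGAGTTCGGGCACTCTAAGCGGTGGA-3′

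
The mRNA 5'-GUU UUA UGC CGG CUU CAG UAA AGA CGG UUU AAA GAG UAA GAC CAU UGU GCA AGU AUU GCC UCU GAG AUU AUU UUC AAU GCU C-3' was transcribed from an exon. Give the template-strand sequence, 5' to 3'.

Replace U with T to get the coding DNA strand: GTTTTATGCCGGCTTCAGTAAAGACGGTTTAAAGAGTAAGACCATTGTGCAAGTATTGCCTCTGAGATTATTTTCAATGCTC. The template strand is its reverse complement (complement CAAAATACGGCCGAAGTCATTTCTGCCAAATTTCTCATTCTGGTAACACGTTCATAACGGAGACTCTAATAAAAGTTACGAG, then reverse).

5′-GAGCATTGAAAATAATCTCAGAGGCAATACTTGCACAATGGTCTTACTCTTTAAACCGTCTTTACTGAAGCCGGCATAAAAC-3′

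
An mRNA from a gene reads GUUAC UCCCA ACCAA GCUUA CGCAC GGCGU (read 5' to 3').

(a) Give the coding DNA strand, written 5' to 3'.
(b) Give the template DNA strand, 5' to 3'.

(a) The coding strand matches the mRNA with U→T.
(b) The template strand is the reverse complement of the coding strand.

(a) 5'-GTTACTCCCAACCAAGCTTACGCACGGCGT-3'
(b) 5'-ACGCCGTGCGTAAGCTTGGTTGGGAGTAAC-3'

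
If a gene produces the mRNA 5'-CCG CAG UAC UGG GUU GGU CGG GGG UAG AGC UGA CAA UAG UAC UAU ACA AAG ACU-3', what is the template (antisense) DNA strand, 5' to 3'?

Replace U with T to get the coding DNA strand: CCGCAGTACTGGGTTGGTCGGGGGTAGAGCTGACAATAGTACTATACAAAGACT. The template strand is its reverse complement (complement GGCGTCATGACCCAACCAGCCCCCATCTCGACTGTTATCATGATATGTTTCTGA, then reverse).

5'-AGTCTTTGTATAGTACTATTGTCAGCTCTACCCCCGACCAACCCAGTACTGCGG-3'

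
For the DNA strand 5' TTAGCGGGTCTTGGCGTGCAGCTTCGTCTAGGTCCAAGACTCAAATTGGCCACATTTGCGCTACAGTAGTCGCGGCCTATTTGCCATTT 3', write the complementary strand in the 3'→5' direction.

Base-pairing A↔T, G↔C gives the complement. The complementary strand is antiparallel, so paired with a 5'→3' strand it runs 3'→5'.

3'-AATCGCCCAGAACCGCACGTCGAAGCAGATCCAGGTTCTGAGTTTAACCGGTGTAAACGCGATGTCATCAGCGCCGGATAAACGGTAAA-5'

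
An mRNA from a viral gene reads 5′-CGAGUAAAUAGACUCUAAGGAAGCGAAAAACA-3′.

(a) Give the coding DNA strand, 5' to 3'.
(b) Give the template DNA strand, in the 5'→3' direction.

(a) The coding strand matches the mRNA with U→T.
(b) The template strand is the reverse complement of the coding strand.

(a) 5'-CGAGTAAATAGACTCTAAGGAAGCGAAAAACA-3'
(b) 5'-TGTTTTTCGCTTCCTTAGAGTCTATTTACTCG-3'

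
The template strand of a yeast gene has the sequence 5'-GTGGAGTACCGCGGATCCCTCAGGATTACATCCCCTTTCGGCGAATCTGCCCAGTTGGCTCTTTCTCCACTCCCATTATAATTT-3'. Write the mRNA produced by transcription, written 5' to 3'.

5'-AAAUUAUAAUGGGAGUGGAGAAAGAGCCAACUGGGCAGAUUCGCCGAAAGGGGAUGUAAUCCUGAGGGAUCCGCGGUACUCCAC-3'

RNA polymerase reads the template 3'→5' and synthesizes mRNA 5'→3' by base-pairing (A→U, T→A, G↔C). The complement of the template is CACCTCATGGCGCCTAGGGAGTCCTAATGTAGGGGAAAGCCGCTTAGACGGGTCAACCGAGAAAGAGGTGAGGGTAATATTAAA; antiparallel, so 5'→3' the coding strand is AAATTATAATGGGAGTGGAGAAAGAGCCAACTGGGCAGATTCGCCGAAAGGGGATGTAATCCTGAGGGATCCGCGGTACTCCAC. Replace T with U for the mRNA.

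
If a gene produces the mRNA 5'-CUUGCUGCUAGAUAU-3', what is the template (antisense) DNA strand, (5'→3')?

5'-ATATCTAGCAGCAAG-3'

Replace U with T to get the coding DNA strand: CTTGCTGCTAGATAT. The template strand is its reverse complement (complement GAACGACGATCTATA, then reverse).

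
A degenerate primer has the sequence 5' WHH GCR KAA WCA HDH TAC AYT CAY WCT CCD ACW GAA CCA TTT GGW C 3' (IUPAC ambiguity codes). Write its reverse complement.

5'-GWCCAAATGGTTCWGTHGGAGWRTGARTGTADHDTGWTTMYGCDDW-3'

Standard pairs A↔T, G↔C; ambiguity codes pair R↔Y, K↔M, W↔W, D↔H. Complement (WDDCGYMTTWGTDHDATGTRAGTRWGAGGHTGWCTTGGTAAACCWG), then reverse for 5'→3'.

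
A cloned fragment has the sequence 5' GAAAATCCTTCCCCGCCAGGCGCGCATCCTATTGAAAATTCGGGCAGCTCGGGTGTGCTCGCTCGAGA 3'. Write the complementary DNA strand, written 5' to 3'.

Pairing A↔T and G↔C gives CTTTTAGGAAGGGGCGGTCCGCGCGTAGGATAACTTTTAAGCCCGTCGAGCCCACACGAGCGAGCTCT, running 3'→5'. Reverse for the 5'→3' convention.

5′-TCTCGAGCGAGCACACCCGAGCTGCCCGAATTTTCAATAGGATGCGCGCCTGGCGGGGAAGGATTTTC-3′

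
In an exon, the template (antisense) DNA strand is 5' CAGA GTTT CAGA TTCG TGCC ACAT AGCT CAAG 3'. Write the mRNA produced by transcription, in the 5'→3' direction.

5'-CUUGAGCUAUGUGGCACGAAUCUGAAACUCUG-3'

RNA polymerase reads the template 3'→5' and synthesizes mRNA 5'→3' by base-pairing (A→U, T→A, G↔C). The complement of the template is GTCTCAAAGTCTAAGCACGGTGTATCGAGTTC; antiparallel, so 5'→3' the coding strand is CTTGAGCTATGTGGCACGAATCTGAAACTCTG. Replace T with U for the mRNA.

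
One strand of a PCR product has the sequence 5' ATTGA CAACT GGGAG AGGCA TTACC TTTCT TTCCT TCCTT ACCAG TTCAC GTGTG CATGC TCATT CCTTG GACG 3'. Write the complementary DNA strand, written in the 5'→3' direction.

5'-CGTCCAAGGAATGAGCATGCACACGTGAACTGGTAAGGAAGGAAAGAAAGGTAATGCCTCTCCCAGTTGTCAAT-3'

The complement of ATTGACAACTGGGAGAGGCATTACCTTTCTTTCCTTCCTTACCAGTTCACGTGTGCATGCTCATTCCTTGGACG is TAACTGTTGACCCTCTCCGTAATGGAAAGAAAGGAAGGAATGGTCAAGTGCACACGTACGAGTAAGGAACCTGC (A↔T, G↔C). DNA strands are antiparallel, so the complementary strand runs 3'→5'; reversing gives the 5'→3' form.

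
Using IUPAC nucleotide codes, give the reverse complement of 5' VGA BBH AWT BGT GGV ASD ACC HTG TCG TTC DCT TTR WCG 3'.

Standard pairs A↔T, G↔C; ambiguity codes pair R↔Y, W↔W, S↔S, B↔V, D↔H. Complement (BCTVVDTWAVCACCBTSHTGGDACAGCAAGHGAAAYWGC), then reverse for 5'→3'.

5′-CGWYAAAGHGAACGACADGGTHSTBCCACVAWTDVVTCB-3′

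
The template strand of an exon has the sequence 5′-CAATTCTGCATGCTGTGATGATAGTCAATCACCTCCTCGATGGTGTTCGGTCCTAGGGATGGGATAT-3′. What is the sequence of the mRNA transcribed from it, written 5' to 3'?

5'-AUAUCCCAUCCCUAGGACCGAACACCAUCGAGGAGGUGAUUGACUAUCAUCACAGCAUGCAGAAUUG-3'

RNA polymerase reads the template 3'→5' and synthesizes mRNA 5'→3' by base-pairing (A→U, T→A, G↔C). The complement of the template is GTTAAGACGTACGACACTACTATCAGTTAGTGGAGGAGCTACCACAAGCCAGGATCCCTACCCTATA; antiparallel, so 5'→3' the coding strand is ATATCCCATCCCTAGGACCGAACACCATCGAGGAGGTGATTGACTATCATCACAGCATGCAGAATTG. Replace T with U for the mRNA.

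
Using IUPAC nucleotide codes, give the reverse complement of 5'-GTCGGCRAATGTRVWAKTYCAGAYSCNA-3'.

Standard pairs A↔T, G↔C; ambiguity codes pair R↔Y, K↔M, W↔W, S↔S, V↔B, N↔N. Complement (CAGCCGYTTACAYBWTMARGTCTRSGNT), then reverse for 5'→3'.

5'-TNGSRTCTGRAMTWBYACATTYGCCGAC-3'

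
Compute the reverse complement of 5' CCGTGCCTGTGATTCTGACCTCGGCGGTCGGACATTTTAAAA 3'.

5'-TTTTAAAATGTCCGACCGCCGAGGTCAGAATCACAGGCACGG-3'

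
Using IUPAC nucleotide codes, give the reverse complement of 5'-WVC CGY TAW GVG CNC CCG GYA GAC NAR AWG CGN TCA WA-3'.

5'-TWTGANCGCWTYTNGTCTRCCGGGNGCBCWTARCGGBW-3'

Standard pairs A↔T, G↔C; ambiguity codes pair R↔Y, W↔W, V↔B, N↔N. Complement (WBGGCRATWCBCGNGGGCCRTCTGNTYTWCGCNAGTWT), then reverse for 5'→3'.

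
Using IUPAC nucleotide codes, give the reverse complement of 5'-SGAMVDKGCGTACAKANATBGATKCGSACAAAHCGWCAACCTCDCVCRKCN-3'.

5'-NGMYGBGHGAGGTTGWCGDTTTGTSCGMATCVATNTMTGTACGCMHBKTCS-3'

Standard pairs A↔T, G↔C; ambiguity codes pair R↔Y, M↔K, W↔W, S↔S, B↔V, D↔H, N↔N. Complement (SCTKBHMCGCATGTMTNTAVCTAMGCSTGTTTDGCWGTTGGAGHGBGYMGN), then reverse for 5'→3'.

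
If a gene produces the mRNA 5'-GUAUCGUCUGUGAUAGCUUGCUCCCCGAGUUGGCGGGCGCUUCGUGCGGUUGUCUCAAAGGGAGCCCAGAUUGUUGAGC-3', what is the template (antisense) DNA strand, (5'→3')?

5′-GCTCAACAATCTGGGCTCCCTTTGAGACAACCGCACGAAGCGCCCGCCAACTCGGGGAGCAAGCTATCACAGACGATAC-3′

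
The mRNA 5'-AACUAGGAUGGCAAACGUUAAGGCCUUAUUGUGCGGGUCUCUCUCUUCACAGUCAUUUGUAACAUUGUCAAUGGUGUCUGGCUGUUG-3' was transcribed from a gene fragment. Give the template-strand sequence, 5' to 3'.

5'-CAACAGCCAGACACCATTGACAATGTTACAAATGACTGTGAAGAGAGAGACCCGCACAATAAGGCCTTAACGTTTGCCATCCTAGTT-3'

Replace U with T to get the coding DNA strand: AACTAGGATGGCAAACGTTAAGGCCTTATTGTGCGGGTCTCTCTCTTCACAGTCATTTGTAACATTGTCAATGGTGTCTGGCTGTTG. The template strand is its reverse complement (complement TTGATCCTACCGTTTGCAATTCCGGAATAACACGCCCAGAGAGAGAAGTGTCAGTAAACATTGTAACAGTTACCACAGACCGACAAC, then reverse).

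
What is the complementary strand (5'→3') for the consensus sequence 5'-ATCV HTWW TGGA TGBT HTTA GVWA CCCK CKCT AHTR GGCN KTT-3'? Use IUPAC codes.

5′-AAMNGCCYADTAGMGMGGGTWBCTAADAVCATCCAWWADBGAT-3′

Standard pairs A↔T, G↔C; ambiguity codes pair R↔Y, K↔M, W↔W, B↔V, H↔D, N↔N. Complement (TAGBDAWWACCTACVADAATCBWTGGGMGMGATDAYCCGNMAA), then reverse for 5'→3'.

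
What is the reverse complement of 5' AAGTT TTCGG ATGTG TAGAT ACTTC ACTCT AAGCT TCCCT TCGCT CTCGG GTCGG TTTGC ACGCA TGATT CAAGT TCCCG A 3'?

5'-TCGGGAACTTGAATCATGCGTGCAAACCGACCCGAGAGCGAAGGGAAGCTTAGAGTGAAGTATCTACACATCCGAAAACTT-3'

Reading the sequence 3'→5' and pairing each base (A↔T, G↔C) gives the reverse complement directly.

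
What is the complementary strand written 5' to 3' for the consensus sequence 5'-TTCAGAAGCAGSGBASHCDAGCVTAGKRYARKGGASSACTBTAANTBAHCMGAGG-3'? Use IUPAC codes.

5'-CCTCKGDTVANTTAVAGTSSTCCMYTRYMCTABGCTHGDSTVCSCTGCTTCTGAA-3'

Standard pairs A↔T, G↔C; ambiguity codes pair R↔Y, M↔K, S↔S, B↔V, D↔H, N↔N. Complement (AAGTCTTCGTCSCVTSDGHTCGBATCMYRTYMCCTSSTGAVATTNAVTDGKCTCC), then reverse for 5'→3'.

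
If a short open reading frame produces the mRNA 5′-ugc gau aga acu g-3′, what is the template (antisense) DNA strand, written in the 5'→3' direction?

5'-CAGTTCTATCGCA-3'

Replace U with T to get the coding DNA strand: TGCGATAGAACTG. The template strand is its reverse complement (complement ACGCTATCTTGAC, then reverse).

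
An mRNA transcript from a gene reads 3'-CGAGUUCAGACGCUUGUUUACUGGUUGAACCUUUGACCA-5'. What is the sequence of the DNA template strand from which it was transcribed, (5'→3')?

5′-GCTCAAGTCTGCGAACAAATGACCAACTTGGAAACTGGT-3′

Written 5'→3' the mRNA is ACCAGUUUCCAAGUUGGUCAUUUGUUCGCAGACUUGAGC, so the coding DNA strand is ACCAGTTTCCAAGTTGGTCATTTGTTCGCAGACTTGAGC. The template is its reverse complement.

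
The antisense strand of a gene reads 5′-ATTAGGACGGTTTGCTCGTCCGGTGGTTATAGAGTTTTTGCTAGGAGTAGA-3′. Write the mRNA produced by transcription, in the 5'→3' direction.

5'-UCUACUCCUAGCAAAAACUCUAUAACCACCGGACGAGCAAACCGUCCUAAU-3'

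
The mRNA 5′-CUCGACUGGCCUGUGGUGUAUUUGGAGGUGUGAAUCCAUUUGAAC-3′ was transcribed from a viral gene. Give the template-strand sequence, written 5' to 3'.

Replace U with T to get the coding DNA strand: CTCGACTGGCCTGTGGTGTATTTGGAGGTGTGAATCCATTTGAAC. The template strand is its reverse complement (complement GAGCTGACCGGACACCACATAAACCTCCACACTTAGGTAAACTTG, then reverse).

5'-GTTCAAATGGATTCACACCTCCAAATACACCACAGGCCAGTCGAG-3'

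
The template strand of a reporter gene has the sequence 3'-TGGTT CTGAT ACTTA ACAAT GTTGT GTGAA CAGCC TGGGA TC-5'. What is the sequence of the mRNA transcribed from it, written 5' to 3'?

Reading the template 3'→5' as shown, RNA polymerase pairs each base (A→U, T→A, G↔C) to build mRNA 5'→3' directly.

5′-ACCAAGACUAUGAAUUGUUACAACACACUUGUCGGACCCUAG-3′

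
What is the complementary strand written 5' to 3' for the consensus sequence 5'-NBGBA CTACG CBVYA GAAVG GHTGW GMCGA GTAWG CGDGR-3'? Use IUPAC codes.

5′-YCHCGCWTACTCGKCWCADCCBTTCTRBVGCGTAGTVCVN-3′

Standard pairs A↔T, G↔C; ambiguity codes pair R↔Y, M↔K, W↔W, B↔V, D↔H, N↔N. Complement (NVCVTGATGCGVBRTCTTBCCDACWCKGCTCATWCGCHCY), then reverse for 5'→3'.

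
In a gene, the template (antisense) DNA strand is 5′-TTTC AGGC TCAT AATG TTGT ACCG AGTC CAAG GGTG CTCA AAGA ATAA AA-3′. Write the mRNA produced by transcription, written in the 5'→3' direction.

5'-UUUUAUUCUUUGAGCACCCUUGGACUCGGUACAACAUUAUGAGCCUGAAA-3'

The mRNA has the sequence of the coding strand (reverse complement of the template) with T→U. Reverse complement of TTTCAGGCTCATAATGTTGTACCGAGTCCAAGGGTGCTCAAAGAATAAAA is TTTTATTCTTTGAGCACCCTTGGACTCGGTACAACATTATGAGCCTGAAA; then T→U.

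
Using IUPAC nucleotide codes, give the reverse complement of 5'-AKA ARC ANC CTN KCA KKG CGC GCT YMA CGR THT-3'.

Standard pairs A↔T, G↔C; ambiguity codes pair R↔Y, M↔K, H↔D, N↔N. Complement (TMTTYGTNGGANMGTMMCGCGCGARKTGCYADA), then reverse for 5'→3'.

5'-ADAYCGTKRAGCGCGCMMTGMNAGGNTGYTTMT-3'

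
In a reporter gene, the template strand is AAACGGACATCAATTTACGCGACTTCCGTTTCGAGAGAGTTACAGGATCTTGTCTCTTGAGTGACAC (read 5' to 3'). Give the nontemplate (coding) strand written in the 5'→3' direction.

The coding strand is complementary and antiparallel to the template: take the complement (A↔T, G↔C) and reverse.

5'-GTGTCACTCAAGAGACAAGATCCTGTAACTCTCTCGAAACGGAAGTCGCGTAAATTGATGTCCGTTT-3'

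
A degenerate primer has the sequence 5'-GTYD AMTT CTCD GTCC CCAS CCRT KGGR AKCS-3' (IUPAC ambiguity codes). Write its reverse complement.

5′-SGMTYCCMAYGGSTGGGGACHGAGAAKTHRAC-3′

Standard pairs A↔T, G↔C; ambiguity codes pair R↔Y, M↔K, S↔S, D↔H. Complement (CARHTKAAGAGHCAGGGGTSGGYAMCCYTMGS), then reverse for 5'→3'.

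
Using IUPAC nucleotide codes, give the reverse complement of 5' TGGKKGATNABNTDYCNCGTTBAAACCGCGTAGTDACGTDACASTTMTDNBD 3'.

5'-HVNHAKAASTGTHACGTHACTACGCGGTTTVAACGNGRHANVTNATCMMCCA-3'

Standard pairs A↔T, G↔C; ambiguity codes pair Y↔R, M↔K, S↔S, B↔V, D↔H, N↔N. Complement (ACCMMCTANTVNAHRGNGCAAVTTTGGCGCATCAHTGCAHTGTSAAKAHNVH), then reverse for 5'→3'.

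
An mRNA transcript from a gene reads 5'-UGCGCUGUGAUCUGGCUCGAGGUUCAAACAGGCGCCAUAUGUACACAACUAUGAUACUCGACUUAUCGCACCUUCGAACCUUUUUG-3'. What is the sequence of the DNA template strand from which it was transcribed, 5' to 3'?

Replace U with T to get the coding DNA strand: TGCGCTGTGATCTGGCTCGAGGTTCAAACAGGCGCCATATGTACACAACTATGATACTCGACTTATCGCACCTTCGAACCTTTTTG. The template strand is its reverse complement (complement ACGCGACACTAGACCGAGCTCCAAGTTTGTCCGCGGTATACATGTGTTGATACTATGAGCTGAATAGCGTGGAAGCTTGGAAAAAC, then reverse).

5'-CAAAAAGGTTCGAAGGTGCGATAAGTCGAGTATCATAGTTGTGTACATATGGCGCCTGTTTGAACCTCGAGCCAGATCACAGCGCA-3'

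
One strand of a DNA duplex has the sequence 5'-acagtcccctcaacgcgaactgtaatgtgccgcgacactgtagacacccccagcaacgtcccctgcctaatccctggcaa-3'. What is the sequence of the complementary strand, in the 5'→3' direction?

The complement of ACAGTCCCCTCAACGCGAACTGTAATGTGCCGCGACACTGTAGACACCCCCAGCAACGTCCCCTGCCTAATCCCTGGCAA is TGTCAGGGGAGTTGCGCTTGACATTACACGGCGCTGTGACATCTGTGGGGGTCGTTGCAGGGGACGGATTAGGGACCGTT (A↔T, G↔C). DNA strands are antiparallel, so the complementary strand runs 3'→5'; reversing gives the 5'→3' form.

5′-TTGCCAGGGATTAGGCAGGGGACGTTGCTGGGGGTGTCTACAGTGTCGCGGCACATTACAGTTCGCGTTGAGGGGACTGT-3′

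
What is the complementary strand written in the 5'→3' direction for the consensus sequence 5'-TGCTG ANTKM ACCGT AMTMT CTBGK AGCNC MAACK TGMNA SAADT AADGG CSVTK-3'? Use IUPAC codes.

5'-MABSGCCHTTAHTTSTNKCAMGTTKGNGCTMCVAGAKAKTACGGTKMANTCAGCA-3'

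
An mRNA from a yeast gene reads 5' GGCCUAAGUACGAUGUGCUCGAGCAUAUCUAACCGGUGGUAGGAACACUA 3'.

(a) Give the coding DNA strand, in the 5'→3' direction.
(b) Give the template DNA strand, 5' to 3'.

(a) 5′-GGCCTAAGTACGATGTGCTCGAGCATATCTAACCGGTGGTAGGAACACTA-3′
(b) 5'-TAGTGTTCCTACCACCGGTTAGATATGCTCGAGCACATCGTACTTAGGCC-3'

(a) The coding strand matches the mRNA with U→T.
(b) The template strand is the reverse complement of the coding strand.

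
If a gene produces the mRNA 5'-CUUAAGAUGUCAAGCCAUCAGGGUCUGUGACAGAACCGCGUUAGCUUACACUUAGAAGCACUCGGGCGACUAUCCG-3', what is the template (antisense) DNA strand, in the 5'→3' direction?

Replace U with T to get the coding DNA strand: CTTAAGATGTCAAGCCATCAGGGTCTGTGACAGAACCGCGTTAGCTTACACTTAGAAGCACTCGGGCGACTATCCG. The template strand is its reverse complement (complement GAATTCTACAGTTCGGTAGTCCCAGACACTGTCTTGGCGCAATCGAATGTGAATCTTCGTGAGCCCGCTGATAGGC, then reverse).

5'-CGGATAGTCGCCCGAGTGCTTCTAAGTGTAAGCTAACGCGGTTCTGTCACAGACCCTGATGGCTTGACATCTTAAG-3'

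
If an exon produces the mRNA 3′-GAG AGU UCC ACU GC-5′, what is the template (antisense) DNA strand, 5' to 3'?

Written 5'→3' the mRNA is CGUCACCUUGAGAG, so the coding DNA strand is CGTCACCTTGAGAG. The template is its reverse complement.

5'-CTCTCAAGGTGACG-3'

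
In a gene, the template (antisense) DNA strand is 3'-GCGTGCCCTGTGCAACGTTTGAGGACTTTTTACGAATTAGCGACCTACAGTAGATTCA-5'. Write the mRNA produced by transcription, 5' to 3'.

5′-CGCACGGGACACGUUGCAAACUCCUGAAAAAUGCUUAAUCGCUGGAUGUCAUCUAAGU-3′

Reading the template 3'→5' as shown, RNA polymerase pairs each base (A→U, T→A, G↔C) to build mRNA 5'→3' directly.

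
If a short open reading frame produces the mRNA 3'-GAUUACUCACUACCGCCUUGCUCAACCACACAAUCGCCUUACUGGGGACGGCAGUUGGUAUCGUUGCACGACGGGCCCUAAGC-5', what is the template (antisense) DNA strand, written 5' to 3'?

Written 5'→3' the mRNA is CGAAUCCCGGGCAGCACGUUGCUAUGGUUGACGGCAGGGGUCAUUCCGCUAACACACCAACUCGUUCCGCCAUCACUCAUUAG, so the coding DNA strand is CGAATCCCGGGCAGCACGTTGCTATGGTTGACGGCAGGGGTCATTCCGCTAACACACCAACTCGTTCCGCCATCACTCATTAG. The template is its reverse complement.

5'-CTAATGAGTGATGGCGGAACGAGTTGGTGTGTTAGCGGAATGACCCCTGCCGTCAACCATAGCAACGTGCTGCCCGGGATTCG-3'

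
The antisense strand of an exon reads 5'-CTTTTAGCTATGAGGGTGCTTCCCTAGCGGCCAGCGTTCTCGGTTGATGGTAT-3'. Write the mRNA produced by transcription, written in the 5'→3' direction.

The mRNA has the sequence of the coding strand (reverse complement of the template) with T→U. Reverse complement of CTTTTAGCTATGAGGGTGCTTCCCTAGCGGCCAGCGTTCTCGGTTGATGGTAT is ATACCATCAACCGAGAACGCTGGCCGCTAGGGAAGCACCCTCATAGCTAAAAG; then T→U.

5′-AUACCAUCAACCGAGAACGCUGGCCGCUAGGGAAGCACCCUCAUAGCUAAAAG-3′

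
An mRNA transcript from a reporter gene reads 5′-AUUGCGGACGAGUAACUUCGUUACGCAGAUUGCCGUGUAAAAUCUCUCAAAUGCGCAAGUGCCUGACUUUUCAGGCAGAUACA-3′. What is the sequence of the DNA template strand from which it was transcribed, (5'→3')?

5'-TGTATCTGCCTGAAAAGTCAGGCACTTGCGCATTTGAGAGATTTTACACGGCAATCTGCGTAACGAAGTTACTCGTCCGCAAT-3'

Replace U with T to get the coding DNA strand: ATTGCGGACGAGTAACTTCGTTACGCAGATTGCCGTGTAAAATCTCTCAAATGCGCAAGTGCCTGACTTTTCAGGCAGATACA. The template strand is its reverse complement (complement TAACGCCTGCTCATTGAAGCAATGCGTCTAACGGCACATTTTAGAGAGTTTACGCGTTCACGGACTGAAAAGTCCGTCTATGT, then reverse).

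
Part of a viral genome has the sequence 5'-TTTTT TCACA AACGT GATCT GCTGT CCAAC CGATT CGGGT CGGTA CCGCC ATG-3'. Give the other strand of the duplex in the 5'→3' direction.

5'-CATGGCGGTACCGACCCGAATCGGTTGGACAGCAGATCACGTTTGTGAAAAAA-3'

Pairing A↔T and G↔C gives AAAAAAGTGTTTGCACTAGACGACAGGTTGGCTAAGCCCAGCCATGGCGGTAC, running 3'→5'. Reverse for the 5'→3' convention.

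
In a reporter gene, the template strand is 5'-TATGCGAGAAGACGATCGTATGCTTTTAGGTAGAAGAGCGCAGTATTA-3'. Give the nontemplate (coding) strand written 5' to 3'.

5'-TAATACTGCGCTCTTCTACCTAAAAGCATACGATCGTCTTCTCGCATA-3'

The coding strand is complementary and antiparallel to the template: take the complement (A↔T, G↔C) and reverse.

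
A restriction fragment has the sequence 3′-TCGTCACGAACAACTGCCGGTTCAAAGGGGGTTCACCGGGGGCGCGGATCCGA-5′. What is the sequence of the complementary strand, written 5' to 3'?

5′-AGCAGTGCTTGTTGACGGCCAAGTTTCCCCCAAGTGGCCCCCGCGCCTAGGCT-3′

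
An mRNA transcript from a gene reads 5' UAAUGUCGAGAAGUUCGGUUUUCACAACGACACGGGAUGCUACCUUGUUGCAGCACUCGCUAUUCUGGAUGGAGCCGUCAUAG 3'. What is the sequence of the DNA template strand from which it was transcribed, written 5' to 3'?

5′-CTATGACGGCTCCATCCAGAATAGCGAGTGCTGCAACAAGGTAGCATCCCGTGTCGTTGTGAAAACCGAACTTCTCGACATTA-3′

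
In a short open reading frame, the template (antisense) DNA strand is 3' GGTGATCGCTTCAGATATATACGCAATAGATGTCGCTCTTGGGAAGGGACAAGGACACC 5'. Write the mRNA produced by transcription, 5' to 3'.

5'-CCACUAGCGAAGUCUAUAUAUGCGUUAUCUACAGCGAGAACCCUUCCCUGUUCCUGUGG-3'

Reading the template 3'→5' as shown, RNA polymerase pairs each base (A→U, T→A, G↔C) to build mRNA 5'→3' directly.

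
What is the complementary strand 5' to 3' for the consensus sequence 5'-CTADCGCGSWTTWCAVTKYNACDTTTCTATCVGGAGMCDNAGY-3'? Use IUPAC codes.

Standard pairs A↔T, G↔C; ambiguity codes pair Y↔R, M↔K, W↔W, S↔S, D↔H, V↔B, N↔N. Complement (GATHGCGCSWAAWGTBAMRNTGHAAAGATAGBCCTCKGHNTCR), then reverse for 5'→3'.

5'-RCTNHGKCTCCBGATAGAAAHGTNRMABTGWAAWSCGCGHTAG-3'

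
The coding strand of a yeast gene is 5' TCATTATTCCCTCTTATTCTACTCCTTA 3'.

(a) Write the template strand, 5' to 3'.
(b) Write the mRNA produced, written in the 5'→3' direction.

(a) The template strand is the reverse complement of the coding strand: complement AGTAATAAGGGAGAATAAGATGAGGAAT, then reverse.
(b) mRNA matches the coding strand with T→U.

(a) 5'-TAAGGAGTAGAATAAGAGGGAATAATGA-3'
(b) 5'-UCAUUAUUCCCUCUUAUUCUACUCCUUA-3'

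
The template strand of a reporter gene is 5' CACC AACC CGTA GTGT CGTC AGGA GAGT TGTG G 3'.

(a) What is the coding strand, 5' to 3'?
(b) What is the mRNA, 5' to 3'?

(a) 5'-CCACAACTCTCCTGACGACACTACGGGTTGGTG-3'
(b) 5'-CCACAACUCUCCUGACGACACUACGGGUUGGUG-3'

(a) The coding strand is the reverse complement of the template: complement GTGGTTGGGCATCACAGCAGTCCTCTCAACACC, then reverse.
(b) mRNA has the coding-strand sequence with T→U.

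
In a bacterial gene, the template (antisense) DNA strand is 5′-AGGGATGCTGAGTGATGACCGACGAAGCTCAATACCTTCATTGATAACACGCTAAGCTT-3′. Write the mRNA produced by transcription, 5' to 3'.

RNA polymerase reads the template 3'→5' and synthesizes mRNA 5'→3' by base-pairing (A→U, T→A, G↔C). The complement of the template is TCCCTACGACTCACTACTGGCTGCTTCGAGTTATGGAAGTAACTATTGTGCGATTCGAA; antiparallel, so 5'→3' the coding strand is AAGCTTAGCGTGTTATCAATGAAGGTATTGAGCTTCGTCGGTCATCACTCAGCATCCCT. Replace T with U for the mRNA.

5'-AAGCUUAGCGUGUUAUCAAUGAAGGUAUUGAGCUUCGUCGGUCAUCACUCAGCAUCCCU-3'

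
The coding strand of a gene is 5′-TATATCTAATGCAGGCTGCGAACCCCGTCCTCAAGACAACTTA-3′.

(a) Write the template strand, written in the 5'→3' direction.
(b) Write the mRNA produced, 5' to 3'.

(a) The template strand is the reverse complement of the coding strand: complement ATATAGATTACGTCCGACGCTTGGGGCAGGAGTTCTGTTGAAT, then reverse.
(b) mRNA matches the coding strand with T→U.

(a) 5'-TAAGTTGTCTTGAGGACGGGGTTCGCAGCCTGCATTAGATATA-3'
(b) 5'-UAUAUCUAAUGCAGGCUGCGAACCCCGUCCUCAAGACAACUUA-3'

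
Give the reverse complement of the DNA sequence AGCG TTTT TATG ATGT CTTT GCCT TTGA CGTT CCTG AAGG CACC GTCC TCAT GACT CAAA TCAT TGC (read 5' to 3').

Reading the sequence 3'→5' and pairing each base (A↔T, G↔C) gives the reverse complement directly.

5'-GCAATGATTTGAGTCATGAGGACGGTGCCTTCAGGAACGTCAAAGGCAAAGACATCATAAAAACGCT-3'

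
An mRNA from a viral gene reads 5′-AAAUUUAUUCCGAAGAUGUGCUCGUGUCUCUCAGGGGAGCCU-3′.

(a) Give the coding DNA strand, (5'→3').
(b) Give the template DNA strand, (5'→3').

(a) 5'-AAATTTATTCCGAAGATGTGCTCGTGTCTCTCAGGGGAGCCT-3'
(b) 5'-AGGCTCCCCTGAGAGACACGAGCACATCTTCGGAATAAATTT-3'

(a) The coding strand matches the mRNA with U→T.
(b) The template strand is the reverse complement of the coding strand.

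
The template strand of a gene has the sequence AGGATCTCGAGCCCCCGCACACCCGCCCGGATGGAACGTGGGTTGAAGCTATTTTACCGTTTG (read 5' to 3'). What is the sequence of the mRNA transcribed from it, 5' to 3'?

5′-CAAACGGUAAAAUAGCUUCAACCCACGUUCCAUCCGGGCGGGUGUGCGGGGGCUCGAGAUCCU-3′

The mRNA has the sequence of the coding strand (reverse complement of the template) with T→U. Reverse complement of AGGATCTCGAGCCCCCGCACACCCGCCCGGATGGAACGTGGGTTGAAGCTATTTTACCGTTTG is CAAACGGTAAAATAGCTTCAACCCACGTTCCATCCGGGCGGGTGTGCGGGGGCTCGAGATCCT; then T→U.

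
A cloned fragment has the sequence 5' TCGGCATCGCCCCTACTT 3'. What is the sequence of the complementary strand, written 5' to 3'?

The complement of TCGGCATCGCCCCTACTT is AGCCGTAGCGGGGATGAA (A↔T, G↔C). DNA strands are antiparallel, so the complementary strand runs 3'→5'; reversing gives the 5'→3' form.

5'-AAGTAGGGGCGATGCCGA-3'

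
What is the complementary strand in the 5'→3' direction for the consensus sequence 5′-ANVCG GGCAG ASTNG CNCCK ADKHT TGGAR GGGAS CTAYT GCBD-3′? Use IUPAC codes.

Standard pairs A↔T, G↔C; ambiguity codes pair R↔Y, K↔M, S↔S, B↔V, D↔H, N↔N. Complement (TNBGCCCGTCTSANCGNGGMTHMDAACCTYCCCTSGATRACGVH), then reverse for 5'→3'.

5'-HVGCARTAGSTCCCYTCCAADMHTMGGNGCNASTCTGCCCGBNT-3'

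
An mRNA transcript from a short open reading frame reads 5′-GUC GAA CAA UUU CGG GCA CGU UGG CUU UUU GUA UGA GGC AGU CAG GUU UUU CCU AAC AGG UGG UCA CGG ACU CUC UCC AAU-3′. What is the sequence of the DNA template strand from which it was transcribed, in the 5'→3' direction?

5'-ATTGGAGAGAGTCCGTGACCACCTGTTAGGAAAAACCTGACTGCCTCATACAAAAAGCCAACGTGCCCGAAATTGTTCGAC-3'

Replace U with T to get the coding DNA strand: GTCGAACAATTTCGGGCACGTTGGCTTTTTGTATGAGGCAGTCAGGTTTTTCCTAACAGGTGGTCACGGACTCTCTCCAAT. The template strand is its reverse complement (complement CAGCTTGTTAAAGCCCGTGCAACCGAAAAACATACTCCGTCAGTCCAAAAAGGATTGTCCACCAGTGCCTGAGAGAGGTTA, then reverse).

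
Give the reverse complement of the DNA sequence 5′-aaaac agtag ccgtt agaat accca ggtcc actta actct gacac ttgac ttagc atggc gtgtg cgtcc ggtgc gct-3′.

Reading the sequence 3'→5' and pairing each base (A↔T, G↔C) gives the reverse complement directly.

5'-AGCGCACCGGACGCACACGCCATGCTAAGTCAAGTGTCAGAGTTAAGTGGACCTGGGTATTCTAACGGCTACTGTTTT-3'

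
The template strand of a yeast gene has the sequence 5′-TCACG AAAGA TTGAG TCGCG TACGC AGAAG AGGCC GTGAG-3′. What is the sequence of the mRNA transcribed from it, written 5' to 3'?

The mRNA has the sequence of the coding strand (reverse complement of the template) with T→U. Reverse complement of TCACGAAAGATTGAGTCGCGTACGCAGAAGAGGCCGTGAG is CTCACGGCCTCTTCTGCGTACGCGACTCAATCTTTCGTGA; then T→U.

5'-CUCACGGCCUCUUCUGCGUACGCGACUCAAUCUUUCGUGA-3'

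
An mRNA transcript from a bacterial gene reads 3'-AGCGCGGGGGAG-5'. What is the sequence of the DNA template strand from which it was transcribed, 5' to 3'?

5'-TCGCGCCCCCTC-3'

Written 5'→3' the mRNA is GAGGGGGCGCGA, so the coding DNA strand is GAGGGGGCGCGA. The template is its reverse complement.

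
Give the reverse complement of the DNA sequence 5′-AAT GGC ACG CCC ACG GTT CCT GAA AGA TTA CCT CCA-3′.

5'-TGGAGGTAATCTTTCAGGAACCGTGGGCGTGCCATT-3'

Complement each base (A↔T, G↔C): TTACCGTGCGGGTGCCAAGGACTTTCTAATGGAGGT. Then reverse.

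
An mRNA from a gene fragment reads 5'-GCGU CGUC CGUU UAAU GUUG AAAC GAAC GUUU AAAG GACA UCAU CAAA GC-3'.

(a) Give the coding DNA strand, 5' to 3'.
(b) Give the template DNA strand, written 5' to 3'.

(a) The coding strand matches the mRNA with U→T.
(b) The template strand is the reverse complement of the coding strand.

(a) 5′-GCGTCGTCCGTTTAATGTTGAAACGAACGTTTAAAGGACATCATCAAAGC-3′
(b) 5′-GCTTTGATGATGTCCTTTAAACGTTCGTTTCAACATTAAACGGACGACGC-3′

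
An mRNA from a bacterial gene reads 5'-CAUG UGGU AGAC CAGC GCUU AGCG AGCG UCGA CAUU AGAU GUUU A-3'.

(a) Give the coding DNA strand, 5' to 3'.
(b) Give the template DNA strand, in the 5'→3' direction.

(a) 5'-CATGTGGTAGACCAGCGCTTAGCGAGCGTCGACATTAGATGTTTA-3'
(b) 5'-TAAACATCTAATGTCGACGCTCGCTAAGCGCTGGTCTACCACATG-3'

(a) The coding strand matches the mRNA with U→T.
(b) The template strand is the reverse complement of the coding strand.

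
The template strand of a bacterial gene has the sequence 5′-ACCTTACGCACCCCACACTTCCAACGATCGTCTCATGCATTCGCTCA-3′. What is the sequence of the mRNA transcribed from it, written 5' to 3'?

5′-UGAGCGAAUGCAUGAGACGAUCGUUGGAAGUGUGGGGUGCGUAAGGU-3′

The mRNA has the sequence of the coding strand (reverse complement of the template) with T→U. Reverse complement of ACCTTACGCACCCCACACTTCCAACGATCGTCTCATGCATTCGCTCA is TGAGCGAATGCATGAGACGATCGTTGGAAGTGTGGGGTGCGTAAGGT; then T→U.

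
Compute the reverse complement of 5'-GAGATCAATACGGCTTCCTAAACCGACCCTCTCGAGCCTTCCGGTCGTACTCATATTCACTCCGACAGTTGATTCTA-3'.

5′-TAGAATCAACTGTCGGAGTGAATATGAGTACGACCGGAAGGCTCGAGAGGGTCGGTTTAGGAAGCCGTATTGATCTC-3′

Complement each base (A↔T, G↔C): CTCTAGTTATGCCGAAGGATTTGGCTGGGAGAGCTCGGAAGGCCAGCATGAGTATAAGTGAGGCTGTCAACTAAGAT. Then reverse.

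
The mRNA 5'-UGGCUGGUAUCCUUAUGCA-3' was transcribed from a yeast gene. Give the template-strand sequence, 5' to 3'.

Replace U with T to get the coding DNA strand: TGGCTGGTATCCTTATGCA. The template strand is its reverse complement (complement ACCGACCATAGGAATACGT, then reverse).

5'-TGCATAAGGATACCAGCCA-3'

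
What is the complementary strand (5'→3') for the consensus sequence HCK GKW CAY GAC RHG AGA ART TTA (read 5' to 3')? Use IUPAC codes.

5'-TAAAYTTCTCDYGTCRTGWMCMGD-3'

Standard pairs A↔T, G↔C; ambiguity codes pair R↔Y, K↔M, W↔W, H↔D. Complement (DGMCMWGTRCTGYDCTCTTYAAAT), then reverse for 5'→3'.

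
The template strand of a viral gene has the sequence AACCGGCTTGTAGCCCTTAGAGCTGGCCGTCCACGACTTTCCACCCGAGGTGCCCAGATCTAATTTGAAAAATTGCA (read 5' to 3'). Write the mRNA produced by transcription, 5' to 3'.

5'-UGCAAUUUUUCAAAUUAGAUCUGGGCACCUCGGGUGGAAAGUCGUGGACGGCCAGCUCUAAGGGCUACAAGCCGGUU-3'

The mRNA has the sequence of the coding strand (reverse complement of the template) with T→U. Reverse complement of AACCGGCTTGTAGCCCTTAGAGCTGGCCGTCCACGACTTTCCACCCGAGGTGCCCAGATCTAATTTGAAAAATTGCA is TGCAATTTTTCAAATTAGATCTGGGCACCTCGGGTGGAAAGTCGTGGACGGCCAGCTCTAAGGGCTACAAGCCGGTT; then T→U.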